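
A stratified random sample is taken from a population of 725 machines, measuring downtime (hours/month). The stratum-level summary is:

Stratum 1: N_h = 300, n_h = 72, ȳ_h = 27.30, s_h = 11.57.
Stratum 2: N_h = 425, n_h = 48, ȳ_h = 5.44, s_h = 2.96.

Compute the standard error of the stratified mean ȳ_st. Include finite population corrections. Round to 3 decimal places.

SE(ȳ_st) ≈ 0.546

V̂(ȳ_st) = Σ W_h² (1 − n_h/N_h) s_h²/n_h, with W_h = N_h/N and N = 725:
  stratum 1: (300/725)²·(1 − 72/300)·11.57²/72 = 0.241944
  stratum 2: (425/725)²·(1 − 48/425)·2.96²/48 = 0.0556412
V̂(ȳ_st) = 0.297585
SE(ȳ_st) = √0.297585 = 0.545513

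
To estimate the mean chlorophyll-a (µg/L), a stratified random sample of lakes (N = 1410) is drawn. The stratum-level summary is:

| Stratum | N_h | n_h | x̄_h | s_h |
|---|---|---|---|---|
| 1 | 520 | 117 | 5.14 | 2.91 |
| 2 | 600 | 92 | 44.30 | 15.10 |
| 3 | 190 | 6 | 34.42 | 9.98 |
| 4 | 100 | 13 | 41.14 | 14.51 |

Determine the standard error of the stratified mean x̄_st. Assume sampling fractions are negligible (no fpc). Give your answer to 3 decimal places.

V̂(x̄_st) = Σ W_h² s_h²/n_h, with W_h = N_h/N and N = 1410:
  stratum 1: (520/1410)²·2.91²/117 = 0.00984393
  stratum 2: (600/1410)²·15.10²/92 = 0.448777
  stratum 3: (190/1410)²·9.98²/6 = 0.301425
  stratum 4: (100/1410)²·14.51²/13 = 0.0814617
V̂(x̄_st) = 0.841507
SE(x̄_st) = √0.841507 = 0.917337

SE(x̄_st) ≈ 0.917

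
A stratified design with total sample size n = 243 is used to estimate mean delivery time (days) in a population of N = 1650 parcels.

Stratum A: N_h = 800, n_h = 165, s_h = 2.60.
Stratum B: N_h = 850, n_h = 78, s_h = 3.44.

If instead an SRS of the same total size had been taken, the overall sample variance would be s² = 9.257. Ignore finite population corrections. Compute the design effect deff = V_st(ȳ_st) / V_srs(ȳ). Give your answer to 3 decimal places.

V̂(ȳ_st) = Σ W_h² s_h²/n_h, with W_h = N_h/N and N = 1650:
  stratum A: (800/1650)²·2.60²/165 = 0.00963108
  stratum B: (850/1650)²·3.44²/78 = 0.0402617
V_st = 0.0498928
V_srs = s²/n = 9.257/243 = 0.0380947
deff = V_st / V_srs = 0.0498928/0.0380947 = 1.3097

deff ≈ 1.310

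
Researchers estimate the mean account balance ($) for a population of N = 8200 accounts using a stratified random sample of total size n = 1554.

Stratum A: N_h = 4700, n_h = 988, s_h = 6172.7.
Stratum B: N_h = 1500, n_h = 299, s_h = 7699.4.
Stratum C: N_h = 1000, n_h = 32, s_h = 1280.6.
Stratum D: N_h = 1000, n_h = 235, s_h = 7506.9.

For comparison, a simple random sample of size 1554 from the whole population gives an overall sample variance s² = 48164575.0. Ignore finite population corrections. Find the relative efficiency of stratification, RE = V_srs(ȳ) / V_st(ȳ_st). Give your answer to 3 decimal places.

RE ≈ 1.312

V̂(ȳ_st) = Σ W_h² s_h²/n_h, with W_h = N_h/N and N = 8200:
  stratum A: (4700/8200)²·6172.7²/988 = 12669.6
  stratum B: (1500/8200)²·7699.4²/299 = 6634.33
  stratum C: (1000/8200)²·1280.6²/32 = 762.166
  stratum D: (1000/8200)²·7506.9²/235 = 3566.36
V_st = 23632.4
V_srs = s²/n = 48164575.0/1554 = 30993.9
Relative efficiency = V_srs / V_st = 30993.9/23632.4 = 1.3115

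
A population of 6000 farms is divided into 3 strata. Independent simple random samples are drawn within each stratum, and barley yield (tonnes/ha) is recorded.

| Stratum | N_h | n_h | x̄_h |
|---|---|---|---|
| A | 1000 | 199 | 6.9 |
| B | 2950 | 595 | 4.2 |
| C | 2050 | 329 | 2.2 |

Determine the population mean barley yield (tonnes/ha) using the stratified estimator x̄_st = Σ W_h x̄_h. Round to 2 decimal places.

x̄_st ≈ 3.97

N = Σ N_h = 6000. Stratum weights W_h = N_h/N.
x̄_st = (1000·6.9 + 2950·4.2 + 2050·2.2) / 6000 = 3.9667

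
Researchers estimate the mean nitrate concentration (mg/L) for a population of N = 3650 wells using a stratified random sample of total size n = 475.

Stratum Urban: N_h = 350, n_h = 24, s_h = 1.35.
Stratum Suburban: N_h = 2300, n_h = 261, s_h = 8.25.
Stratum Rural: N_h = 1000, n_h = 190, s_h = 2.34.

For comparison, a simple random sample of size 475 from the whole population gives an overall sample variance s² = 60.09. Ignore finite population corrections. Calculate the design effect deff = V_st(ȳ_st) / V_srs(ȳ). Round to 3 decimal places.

deff ≈ 0.841

V̂(ȳ_st) = Σ W_h² s_h²/n_h, with W_h = N_h/N and N = 3650:
  stratum Urban: (350/3650)²·1.35²/24 = 0.000698243
  stratum Suburban: (2300/3650)²·8.25²/261 = 0.103547
  stratum Rural: (1000/3650)²·2.34²/190 = 0.00216318
V_st = 0.106408
V_srs = s²/n = 60.09/475 = 0.126505
deff = V_st / V_srs = 0.106408/0.126505 = 0.8411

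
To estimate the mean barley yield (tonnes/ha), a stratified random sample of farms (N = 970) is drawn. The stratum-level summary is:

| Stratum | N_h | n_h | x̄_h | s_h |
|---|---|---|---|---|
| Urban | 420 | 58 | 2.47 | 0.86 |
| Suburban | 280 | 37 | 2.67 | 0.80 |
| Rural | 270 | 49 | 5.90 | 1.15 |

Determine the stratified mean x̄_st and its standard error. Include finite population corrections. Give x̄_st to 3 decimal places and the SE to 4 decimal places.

x̄_st = Σ W_h x̄_h = (420·2.47 + 280·2.67 + 270·5.90)/970 = 3.48247
V̂(x̄_st) = Σ W_h² (1 − n_h/N_h) s_h²/n_h, with W_h = N_h/N and N = 970:
  stratum Urban: (420/970)²·(1 − 58/420)·0.86²/58 = 0.00206055
  stratum Suburban: (280/970)²·(1 − 37/280)·0.80²/37 = 0.00125083
  stratum Rural: (270/970)²·(1 − 49/270)·1.15²/49 = 0.00171164
V̂(x̄_st) = 0.00502302
SE(x̄_st) = √0.00502302 = 0.0708733

x̄_st ≈ 3.482, SE ≈ 0.0709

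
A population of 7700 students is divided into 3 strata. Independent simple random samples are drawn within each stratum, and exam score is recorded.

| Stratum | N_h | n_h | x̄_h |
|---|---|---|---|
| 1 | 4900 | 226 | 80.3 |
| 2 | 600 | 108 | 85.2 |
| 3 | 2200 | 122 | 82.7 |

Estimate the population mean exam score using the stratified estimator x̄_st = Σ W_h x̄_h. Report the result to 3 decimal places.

x̄_st ≈ 81.368

N = Σ N_h = 7700. Stratum weights W_h = N_h/N.
x̄_st = (4900·80.3 + 600·85.2 + 2200·82.7) / 7700 = 81.36753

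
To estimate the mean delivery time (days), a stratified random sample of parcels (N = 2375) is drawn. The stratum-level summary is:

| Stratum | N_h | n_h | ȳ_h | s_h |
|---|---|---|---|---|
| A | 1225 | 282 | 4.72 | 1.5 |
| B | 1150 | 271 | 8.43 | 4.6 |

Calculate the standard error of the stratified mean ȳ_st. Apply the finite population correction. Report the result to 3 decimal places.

SE(ȳ_st) ≈ 0.125

V̂(ȳ_st) = Σ W_h² (1 − n_h/N_h) s_h²/n_h, with W_h = N_h/N and N = 2375:
  stratum A: (1225/2375)²·(1 − 282/1225)·1.5²/282 = 0.00163401
  stratum B: (1150/2375)²·(1 − 271/1150)·4.6²/271 = 0.0139928
V̂(ȳ_st) = 0.0156268
SE(ȳ_st) = √0.0156268 = 0.125007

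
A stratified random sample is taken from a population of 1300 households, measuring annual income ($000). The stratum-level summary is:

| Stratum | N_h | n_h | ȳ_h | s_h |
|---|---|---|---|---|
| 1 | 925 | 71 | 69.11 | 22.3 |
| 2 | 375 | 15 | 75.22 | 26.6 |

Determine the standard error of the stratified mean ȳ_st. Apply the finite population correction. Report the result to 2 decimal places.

SE(ȳ_st) ≈ 2.65

V̂(ȳ_st) = Σ W_h² (1 − n_h/N_h) s_h²/n_h, with W_h = N_h/N and N = 1300:
  stratum 1: (925/1300)²·(1 − 71/925)·22.3²/71 = 3.27389
  stratum 2: (375/1300)²·(1 − 15/375)·26.6²/15 = 3.76807
V̂(ȳ_st) = 7.04196
SE(ȳ_st) = √7.04196 = 2.65367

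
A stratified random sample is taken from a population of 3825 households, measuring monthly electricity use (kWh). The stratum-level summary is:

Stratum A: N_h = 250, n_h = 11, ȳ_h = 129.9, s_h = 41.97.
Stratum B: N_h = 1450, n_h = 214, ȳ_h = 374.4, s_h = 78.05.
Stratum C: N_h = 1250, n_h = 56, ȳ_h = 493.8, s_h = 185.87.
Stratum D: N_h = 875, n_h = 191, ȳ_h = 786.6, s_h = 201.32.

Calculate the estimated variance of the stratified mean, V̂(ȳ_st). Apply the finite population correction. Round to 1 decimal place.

V̂(ȳ_st) ≈ 75.8

V̂(ȳ_st) = Σ W_h² (1 − n_h/N_h) s_h²/n_h, with W_h = N_h/N and N = 3825:
  stratum A: (250/3825)²·(1 − 11/250)·41.97²/11 = 0.653974
  stratum B: (1450/3825)²·(1 − 214/1450)·78.05²/214 = 3.48703
  stratum C: (1250/3825)²·(1 − 56/1250)·185.87²/56 = 62.9335
  stratum D: (875/3825)²·(1 − 191/875)·201.32²/191 = 8.68044
V̂(ȳ_st) = 75.755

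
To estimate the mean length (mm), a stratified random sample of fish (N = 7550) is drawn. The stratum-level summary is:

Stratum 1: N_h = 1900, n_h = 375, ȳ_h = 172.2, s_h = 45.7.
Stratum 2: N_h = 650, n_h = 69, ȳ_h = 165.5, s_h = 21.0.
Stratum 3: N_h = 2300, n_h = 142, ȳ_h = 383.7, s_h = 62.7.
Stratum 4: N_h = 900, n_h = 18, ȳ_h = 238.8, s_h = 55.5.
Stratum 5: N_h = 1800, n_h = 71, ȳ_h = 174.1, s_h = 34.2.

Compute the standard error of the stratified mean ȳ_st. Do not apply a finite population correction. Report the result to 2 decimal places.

V̂(ȳ_st) = Σ W_h² s_h²/n_h, with W_h = N_h/N and N = 7550:
  stratum 1: (1900/7550)²·45.7²/375 = 0.352707
  stratum 2: (650/7550)²·21.0²/69 = 0.0473721
  stratum 3: (2300/7550)²·62.7²/142 = 2.56926
  stratum 4: (900/7550)²·55.5²/18 = 2.43167
  stratum 5: (1800/7550)²·34.2²/71 = 0.936365
V̂(ȳ_st) = 6.33738
SE(ȳ_st) = √6.33738 = 2.51741

SE(ȳ_st) ≈ 2.52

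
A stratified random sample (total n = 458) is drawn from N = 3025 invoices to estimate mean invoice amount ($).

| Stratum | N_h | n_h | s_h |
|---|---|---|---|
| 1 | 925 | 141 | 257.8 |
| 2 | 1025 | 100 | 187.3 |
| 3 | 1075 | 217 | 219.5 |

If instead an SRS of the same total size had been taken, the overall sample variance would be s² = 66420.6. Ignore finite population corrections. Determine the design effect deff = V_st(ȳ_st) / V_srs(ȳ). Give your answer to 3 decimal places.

deff ≈ 0.775

V̂(ȳ_st) = Σ W_h² s_h²/n_h, with W_h = N_h/N and N = 3025:
  stratum 1: (925/3025)²·257.8²/141 = 44.0737
  stratum 2: (1025/3025)²·187.3²/100 = 40.2784
  stratum 3: (1075/3025)²·219.5²/217 = 28.0398
V_st = 112.392
V_srs = s²/n = 66420.6/458 = 145.023
deff = V_st / V_srs = 112.392/145.023 = 0.7750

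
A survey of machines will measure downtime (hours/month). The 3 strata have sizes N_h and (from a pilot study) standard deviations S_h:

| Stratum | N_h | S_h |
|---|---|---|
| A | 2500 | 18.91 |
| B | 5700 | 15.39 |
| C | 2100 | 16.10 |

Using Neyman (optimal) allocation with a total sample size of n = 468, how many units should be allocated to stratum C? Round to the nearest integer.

94

Neyman allocation: n_h = n · N_h S_h / Σ N_i S_i, with n = 468.
  stratum A: N_h·S_h = 2500·18.91 = 47275.00
  stratum B: N_h·S_h = 5700·15.39 = 87723.00
  stratum C: N_h·S_h = 2100·16.10 = 33810.00
Σ N_h S_h = 168808.00
n for stratum C = 468·33810.00/168808.00 = 93.734 → 94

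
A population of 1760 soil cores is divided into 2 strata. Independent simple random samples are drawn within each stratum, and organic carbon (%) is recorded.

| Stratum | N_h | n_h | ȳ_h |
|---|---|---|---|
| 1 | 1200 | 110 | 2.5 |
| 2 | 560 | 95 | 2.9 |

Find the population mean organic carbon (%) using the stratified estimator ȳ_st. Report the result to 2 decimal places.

ȳ_st ≈ 2.63

N = Σ N_h = 1760. Stratum weights W_h = N_h/N.
ȳ_st = (1200·2.5 + 560·2.9) / 1760 = 2.6273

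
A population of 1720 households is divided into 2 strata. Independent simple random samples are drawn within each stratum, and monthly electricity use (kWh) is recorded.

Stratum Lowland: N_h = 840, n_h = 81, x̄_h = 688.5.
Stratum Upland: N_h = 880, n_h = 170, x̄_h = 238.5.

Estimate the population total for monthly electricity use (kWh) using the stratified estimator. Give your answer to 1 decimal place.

τ̂_st ≈ 788220.0

τ̂_st = Σ N_h x̄_h = 840·688.5 + 880·238.5 = 788220.0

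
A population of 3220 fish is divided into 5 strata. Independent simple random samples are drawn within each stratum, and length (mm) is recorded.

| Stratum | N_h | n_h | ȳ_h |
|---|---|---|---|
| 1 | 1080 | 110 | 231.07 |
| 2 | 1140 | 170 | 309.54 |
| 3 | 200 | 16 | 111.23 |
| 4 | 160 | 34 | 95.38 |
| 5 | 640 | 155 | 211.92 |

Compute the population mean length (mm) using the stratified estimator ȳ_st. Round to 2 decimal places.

ȳ_st ≈ 240.86

N = Σ N_h = 3220. Stratum weights W_h = N_h/N.
ȳ_st = (1080·231.07 + 1140·309.54 + 200·111.23 + 160·95.38 + 640·211.92) / 3220 = 240.8593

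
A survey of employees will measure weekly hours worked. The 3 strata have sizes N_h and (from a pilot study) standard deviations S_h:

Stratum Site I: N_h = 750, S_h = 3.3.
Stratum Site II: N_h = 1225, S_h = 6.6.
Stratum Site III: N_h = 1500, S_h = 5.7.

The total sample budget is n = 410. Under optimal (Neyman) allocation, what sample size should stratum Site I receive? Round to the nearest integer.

53

Neyman allocation: n_h = n · N_h S_h / Σ N_i S_i, with n = 410.
  stratum Site I: N_h·S_h = 750·3.3 = 2475.00
  stratum Site II: N_h·S_h = 1225·6.6 = 8085.00
  stratum Site III: N_h·S_h = 1500·5.7 = 8550.00
Σ N_h S_h = 19110.00
n for stratum Site I = 410·2475.00/19110.00 = 53.100 → 53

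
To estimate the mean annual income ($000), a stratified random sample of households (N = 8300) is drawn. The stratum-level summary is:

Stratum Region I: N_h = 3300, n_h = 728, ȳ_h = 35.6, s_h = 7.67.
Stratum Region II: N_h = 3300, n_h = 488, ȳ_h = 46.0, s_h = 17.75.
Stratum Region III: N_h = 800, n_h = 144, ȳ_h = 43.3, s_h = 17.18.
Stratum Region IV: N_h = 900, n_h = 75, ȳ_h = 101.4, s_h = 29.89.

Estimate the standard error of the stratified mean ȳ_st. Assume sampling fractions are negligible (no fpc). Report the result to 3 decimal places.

SE(ȳ_st) ≈ 0.523

V̂(ȳ_st) = Σ W_h² s_h²/n_h, with W_h = N_h/N and N = 8300:
  stratum Region I: (3300/8300)²·7.67²/728 = 0.0127741
  stratum Region II: (3300/8300)²·17.75²/488 = 0.102058
  stratum Region III: (800/8300)²·17.18²/144 = 0.0190418
  stratum Region IV: (900/8300)²·29.89²/75 = 0.140062
V̂(ȳ_st) = 0.273936
SE(ȳ_st) = √0.273936 = 0.523389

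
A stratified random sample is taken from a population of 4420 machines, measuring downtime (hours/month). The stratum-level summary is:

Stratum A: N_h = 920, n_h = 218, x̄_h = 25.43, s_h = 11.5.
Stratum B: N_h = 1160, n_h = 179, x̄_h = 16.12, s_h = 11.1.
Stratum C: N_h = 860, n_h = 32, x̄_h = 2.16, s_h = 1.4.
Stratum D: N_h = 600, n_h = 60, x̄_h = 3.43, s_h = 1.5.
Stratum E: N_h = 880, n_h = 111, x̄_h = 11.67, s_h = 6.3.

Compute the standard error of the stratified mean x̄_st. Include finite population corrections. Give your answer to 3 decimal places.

V̂(x̄_st) = Σ W_h² (1 − n_h/N_h) s_h²/n_h, with W_h = N_h/N and N = 4420:
  stratum A: (920/4420)²·(1 − 218/920)·11.5²/218 = 0.0200549
  stratum B: (1160/4420)²·(1 − 179/1160)·11.1²/179 = 0.0400936
  stratum C: (860/4420)²·(1 − 32/860)·1.4²/32 = 0.00223249
  stratum D: (600/4420)²·(1 − 60/600)·1.5²/60 = 0.000621916
  stratum E: (880/4420)²·(1 − 111/880)·6.3²/111 = 0.0123858
V̂(x̄_st) = 0.0753887
SE(x̄_st) = √0.0753887 = 0.27457

SE(x̄_st) ≈ 0.275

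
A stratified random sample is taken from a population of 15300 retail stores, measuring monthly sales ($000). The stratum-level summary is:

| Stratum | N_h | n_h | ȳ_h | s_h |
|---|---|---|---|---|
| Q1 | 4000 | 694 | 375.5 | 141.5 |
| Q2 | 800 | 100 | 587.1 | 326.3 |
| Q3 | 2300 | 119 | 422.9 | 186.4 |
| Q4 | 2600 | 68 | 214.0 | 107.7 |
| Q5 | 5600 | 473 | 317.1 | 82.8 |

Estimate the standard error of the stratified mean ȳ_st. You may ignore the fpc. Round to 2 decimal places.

V̂(ȳ_st) = Σ W_h² s_h²/n_h, with W_h = N_h/N and N = 15300:
  stratum Q1: (4000/15300)²·141.5²/694 = 1.97193
  stratum Q2: (800/15300)²·326.3²/100 = 2.91093
  stratum Q3: (2300/15300)²·186.4²/119 = 6.59808
  stratum Q4: (2600/15300)²·107.7²/68 = 4.92591
  stratum Q5: (5600/15300)²·82.8²/473 = 1.94175
V̂(ȳ_st) = 18.3486
SE(ȳ_st) = √18.3486 = 4.28353

SE(ȳ_st) ≈ 4.28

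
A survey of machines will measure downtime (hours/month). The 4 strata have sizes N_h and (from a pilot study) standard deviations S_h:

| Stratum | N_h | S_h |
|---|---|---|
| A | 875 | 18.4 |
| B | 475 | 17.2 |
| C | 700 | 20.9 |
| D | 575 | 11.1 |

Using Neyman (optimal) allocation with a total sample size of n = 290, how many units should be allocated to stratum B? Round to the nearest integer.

52

Neyman allocation: n_h = n · N_h S_h / Σ N_i S_i, with n = 290.
  stratum A: N_h·S_h = 875·18.4 = 16100.00
  stratum B: N_h·S_h = 475·17.2 = 8170.00
  stratum C: N_h·S_h = 700·20.9 = 14630.00
  stratum D: N_h·S_h = 575·11.1 = 6382.50
Σ N_h S_h = 45282.50
n for stratum B = 290·8170.00/45282.50 = 52.323 → 52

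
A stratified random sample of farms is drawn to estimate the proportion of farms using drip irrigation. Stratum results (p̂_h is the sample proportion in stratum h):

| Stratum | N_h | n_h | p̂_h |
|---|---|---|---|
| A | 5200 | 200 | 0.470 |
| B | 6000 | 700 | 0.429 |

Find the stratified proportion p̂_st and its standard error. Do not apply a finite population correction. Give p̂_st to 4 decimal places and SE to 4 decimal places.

N = 11200; stratum weights W_h = N_h/N.
p̂_st = Σ W_h p̂_h = (5200·0.470 + 6000·0.429)/11200 = 0.44804
V̂(p̂_st) = Σ W_h² p̂_h(1−p̂_h)/(n_h−1):
  stratum A: (5200/11200)²·0.470·0.530/199 = 0.000269831
  stratum B: (6000/11200)²·0.429·0.571/699 = 0.000100573
V̂(p̂_st) = 0.000370404; SE = √V̂ = 0.0192459

p̂_st ≈ 0.4480, SE ≈ 0.0192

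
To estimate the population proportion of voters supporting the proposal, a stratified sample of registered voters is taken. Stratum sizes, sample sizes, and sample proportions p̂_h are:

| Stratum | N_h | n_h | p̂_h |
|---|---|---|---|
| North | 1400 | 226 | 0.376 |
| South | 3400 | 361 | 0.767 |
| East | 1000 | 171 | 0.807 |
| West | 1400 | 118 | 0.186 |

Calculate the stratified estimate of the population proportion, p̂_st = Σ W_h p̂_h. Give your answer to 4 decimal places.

p̂_st ≈ 0.5836

N = 7200; stratum weights W_h = N_h/N.
p̂_st = Σ W_h p̂_h = (1400·0.376 + 3400·0.767 + 1000·0.807 + 1400·0.186)/7200 = 0.58356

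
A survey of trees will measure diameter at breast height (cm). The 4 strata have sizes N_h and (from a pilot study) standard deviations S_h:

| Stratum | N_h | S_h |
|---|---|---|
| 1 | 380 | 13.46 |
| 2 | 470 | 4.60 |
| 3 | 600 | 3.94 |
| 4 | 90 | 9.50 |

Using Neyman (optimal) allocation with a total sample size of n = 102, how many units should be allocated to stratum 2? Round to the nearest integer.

Neyman allocation: n_h = n · N_h S_h / Σ N_i S_i, with n = 102.
  stratum 1: N_h·S_h = 380·13.46 = 5114.80
  stratum 2: N_h·S_h = 470·4.60 = 2162.00
  stratum 3: N_h·S_h = 600·3.94 = 2364.00
  stratum 4: N_h·S_h = 90·9.50 = 855.00
Σ N_h S_h = 10495.80
n for stratum 2 = 102·2162.00/10495.80 = 21.011 → 21

21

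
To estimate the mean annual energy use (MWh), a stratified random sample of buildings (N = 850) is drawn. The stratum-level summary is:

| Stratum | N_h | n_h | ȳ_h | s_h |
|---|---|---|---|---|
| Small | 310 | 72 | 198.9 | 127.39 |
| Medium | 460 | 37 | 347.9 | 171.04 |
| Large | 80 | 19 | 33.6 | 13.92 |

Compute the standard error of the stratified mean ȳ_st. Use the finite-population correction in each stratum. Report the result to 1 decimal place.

V̂(ȳ_st) = Σ W_h² (1 − n_h/N_h) s_h²/n_h, with W_h = N_h/N and N = 850:
  stratum Small: (310/850)²·(1 − 72/310)·127.39²/72 = 23.0165
  stratum Medium: (460/850)²·(1 − 37/460)·171.04²/37 = 212.938
  stratum Large: (80/850)²·(1 − 19/80)·13.92²/19 = 0.0688822
V̂(ȳ_st) = 236.024
SE(ȳ_st) = √236.024 = 15.3631

SE(ȳ_st) ≈ 15.4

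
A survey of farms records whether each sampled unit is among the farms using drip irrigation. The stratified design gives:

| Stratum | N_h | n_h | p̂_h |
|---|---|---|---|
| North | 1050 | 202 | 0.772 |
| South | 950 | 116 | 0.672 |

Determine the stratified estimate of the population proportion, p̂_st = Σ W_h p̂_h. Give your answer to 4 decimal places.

N = 2000; stratum weights W_h = N_h/N.
p̂_st = Σ W_h p̂_h = (1050·0.772 + 950·0.672)/2000 = 0.72450

p̂_st ≈ 0.7245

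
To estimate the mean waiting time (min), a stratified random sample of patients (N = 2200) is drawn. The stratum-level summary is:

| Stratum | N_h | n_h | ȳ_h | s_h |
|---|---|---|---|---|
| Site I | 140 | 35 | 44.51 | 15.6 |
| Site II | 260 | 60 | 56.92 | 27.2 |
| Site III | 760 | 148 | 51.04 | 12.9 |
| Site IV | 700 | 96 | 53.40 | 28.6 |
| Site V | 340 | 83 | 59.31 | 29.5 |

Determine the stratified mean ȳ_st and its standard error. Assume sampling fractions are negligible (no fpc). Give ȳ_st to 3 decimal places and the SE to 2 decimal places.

ȳ_st = Σ W_h ȳ_h = (140·44.51 + 260·56.92 + 760·51.04 + 700·53.40 + 340·59.31)/2200 = 53.34836
V̂(ȳ_st) = Σ W_h² s_h²/n_h, with W_h = N_h/N and N = 2200:
  stratum Site I: (140/2200)²·15.6²/35 = 0.0281574
  stratum Site II: (260/2200)²·27.2²/60 = 0.172222
  stratum Site III: (760/2200)²·12.9²/148 = 0.134184
  stratum Site IV: (700/2200)²·28.6²/96 = 0.862604
  stratum Site V: (340/2200)²·29.5²/83 = 0.250425
V̂(ȳ_st) = 1.44759
SE(ȳ_st) = √1.44759 = 1.20316

ȳ_st ≈ 53.348, SE ≈ 1.20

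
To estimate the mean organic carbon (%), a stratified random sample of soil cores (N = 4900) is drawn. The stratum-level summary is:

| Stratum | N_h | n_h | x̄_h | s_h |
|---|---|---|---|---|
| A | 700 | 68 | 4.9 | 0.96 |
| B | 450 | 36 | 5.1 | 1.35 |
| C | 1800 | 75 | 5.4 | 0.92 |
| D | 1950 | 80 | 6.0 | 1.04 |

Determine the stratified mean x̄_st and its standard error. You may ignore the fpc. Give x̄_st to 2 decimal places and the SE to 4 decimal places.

x̄_st = Σ W_h x̄_h = (700·4.9 + 450·5.1 + 1800·5.4 + 1950·6.0)/4900 = 5.53980
V̂(x̄_st) = Σ W_h² s_h²/n_h, with W_h = N_h/N and N = 4900:
  stratum A: (700/4900)²·0.96²/68 = 0.000276591
  stratum B: (450/4900)²·1.35²/36 = 0.000426971
  stratum C: (1800/4900)²·0.92²/75 = 0.00152289
  stratum D: (1950/4900)²·1.04²/80 = 0.00214118
V̂(x̄_st) = 0.00436763
SE(x̄_st) = √0.00436763 = 0.066088

x̄_st ≈ 5.54, SE ≈ 0.0661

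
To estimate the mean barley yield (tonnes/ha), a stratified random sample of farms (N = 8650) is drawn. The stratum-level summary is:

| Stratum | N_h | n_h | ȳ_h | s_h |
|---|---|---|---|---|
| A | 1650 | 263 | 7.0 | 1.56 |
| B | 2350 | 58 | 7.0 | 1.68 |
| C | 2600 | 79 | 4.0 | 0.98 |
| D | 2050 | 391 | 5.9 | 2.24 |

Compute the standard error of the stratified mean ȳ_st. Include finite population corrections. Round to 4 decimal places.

V̂(ȳ_st) = Σ W_h² (1 − n_h/N_h) s_h²/n_h, with W_h = N_h/N and N = 8650:
  stratum A: (1650/8650)²·(1 − 263/1650)·1.56²/263 = 0.000283023
  stratum B: (2350/8650)²·(1 − 58/2350)·1.68²/58 = 0.00350301
  stratum C: (2600/8650)²·(1 − 79/2600)·0.98²/79 = 0.00106497
  stratum D: (2050/8650)²·(1 − 391/2050)·2.24²/391 = 0.000583294
V̂(ȳ_st) = 0.0054343
SE(ȳ_st) = √0.0054343 = 0.0737177

SE(ȳ_st) ≈ 0.0737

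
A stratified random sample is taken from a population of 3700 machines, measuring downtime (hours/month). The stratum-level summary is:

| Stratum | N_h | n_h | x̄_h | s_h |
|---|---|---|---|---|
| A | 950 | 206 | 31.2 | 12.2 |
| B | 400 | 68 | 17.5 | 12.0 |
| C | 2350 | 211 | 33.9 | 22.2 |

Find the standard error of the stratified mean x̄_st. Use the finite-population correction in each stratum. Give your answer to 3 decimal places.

V̂(x̄_st) = Σ W_h² (1 − n_h/N_h) s_h²/n_h, with W_h = N_h/N and N = 3700:
  stratum A: (950/3700)²·(1 − 206/950)·12.2²/206 = 0.0373032
  stratum B: (400/3700)²·(1 − 68/400)·12.0²/68 = 0.0205423
  stratum C: (2350/3700)²·(1 − 211/2350)·22.2²/211 = 0.857627
V̂(x̄_st) = 0.915473
SE(x̄_st) = √0.915473 = 0.956803

SE(x̄_st) ≈ 0.957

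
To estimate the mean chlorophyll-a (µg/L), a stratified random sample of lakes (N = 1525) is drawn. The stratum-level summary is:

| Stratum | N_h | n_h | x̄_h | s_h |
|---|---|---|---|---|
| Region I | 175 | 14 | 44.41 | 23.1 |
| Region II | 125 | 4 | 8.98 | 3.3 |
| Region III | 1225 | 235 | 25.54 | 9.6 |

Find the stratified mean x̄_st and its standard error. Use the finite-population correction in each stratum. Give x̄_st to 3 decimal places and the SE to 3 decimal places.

x̄_st = Σ W_h x̄_h = (175·44.41 + 125·8.98 + 1225·25.54)/1525 = 26.34803
V̂(x̄_st) = Σ W_h² (1 − n_h/N_h) s_h²/n_h, with W_h = N_h/N and N = 1525:
  stratum Region I: (175/1525)²·(1 − 14/175)·23.1²/14 = 0.461764
  stratum Region II: (125/1525)²·(1 − 4/125)·3.3²/4 = 0.0177061
  stratum Region III: (1225/1525)²·(1 − 235/1225)·9.6²/235 = 0.204506
V̂(x̄_st) = 0.683976
SE(x̄_st) = √0.683976 = 0.827029

x̄_st ≈ 26.348, SE ≈ 0.827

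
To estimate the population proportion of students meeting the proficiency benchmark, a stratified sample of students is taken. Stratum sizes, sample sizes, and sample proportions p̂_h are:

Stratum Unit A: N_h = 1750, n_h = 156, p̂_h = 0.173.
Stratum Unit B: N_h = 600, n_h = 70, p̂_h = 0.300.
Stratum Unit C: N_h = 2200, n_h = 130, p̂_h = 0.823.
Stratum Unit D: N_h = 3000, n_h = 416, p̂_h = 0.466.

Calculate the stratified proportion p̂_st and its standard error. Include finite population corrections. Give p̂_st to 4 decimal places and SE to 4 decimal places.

N = 7550; stratum weights W_h = N_h/N.
p̂_st = Σ W_h p̂_h = (1750·0.173 + 600·0.300 + 2200·0.823 + 3000·0.466)/7550 = 0.48892
V̂(p̂_st) = Σ W_h² (1 − n_h/N_h) p̂_h(1−p̂_h)/(n_h−1):
  stratum Unit A: (1750/7550)²·(1 − 156/1750)·0.173·0.827/155 = 4.51702e-05
  stratum Unit B: (600/7550)²·(1 − 70/600)·0.300·0.700/69 = 1.69787e-05
  stratum Unit C: (2200/7550)²·(1 − 130/2200)·0.823·0.177/129 = 9.02158e-05
  stratum Unit D: (3000/7550)²·(1 − 416/3000)·0.466·0.534/415 = 8.15453e-05
V̂(p̂_st) = 0.00023391; SE = √V̂ = 0.0152941

p̂_st ≈ 0.4889, SE ≈ 0.0153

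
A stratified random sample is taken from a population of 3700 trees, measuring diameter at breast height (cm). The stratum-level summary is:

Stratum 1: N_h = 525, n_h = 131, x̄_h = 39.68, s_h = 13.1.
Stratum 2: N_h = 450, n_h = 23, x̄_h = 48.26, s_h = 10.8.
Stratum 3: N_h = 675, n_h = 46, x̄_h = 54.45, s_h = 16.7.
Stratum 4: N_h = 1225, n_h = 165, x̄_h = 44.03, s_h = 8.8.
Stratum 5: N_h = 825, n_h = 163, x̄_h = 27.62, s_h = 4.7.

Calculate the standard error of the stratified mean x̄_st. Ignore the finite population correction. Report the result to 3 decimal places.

SE(x̄_st) ≈ 0.601

V̂(x̄_st) = Σ W_h² s_h²/n_h, with W_h = N_h/N and N = 3700:
  stratum 1: (525/3700)²·13.1²/131 = 0.0263746
  stratum 2: (450/3700)²·10.8²/23 = 0.0750138
  stratum 3: (675/3700)²·16.7²/46 = 0.201781
  stratum 4: (1225/3700)²·8.8²/165 = 0.0514458
  stratum 5: (825/3700)²·4.7²/163 = 0.00673771
V̂(x̄_st) = 0.361352
SE(x̄_st) = √0.361352 = 0.601126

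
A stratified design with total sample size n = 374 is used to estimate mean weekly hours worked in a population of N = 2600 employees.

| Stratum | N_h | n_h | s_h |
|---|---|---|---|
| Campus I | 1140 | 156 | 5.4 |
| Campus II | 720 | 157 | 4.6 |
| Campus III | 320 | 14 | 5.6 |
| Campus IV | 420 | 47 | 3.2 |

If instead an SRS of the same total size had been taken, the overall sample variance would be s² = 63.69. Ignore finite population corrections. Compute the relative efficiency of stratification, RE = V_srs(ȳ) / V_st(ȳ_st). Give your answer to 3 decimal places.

V̂(ȳ_st) = Σ W_h² s_h²/n_h, with W_h = N_h/N and N = 2600:
  stratum Campus I: (1140/2600)²·5.4²/156 = 0.0359357
  stratum Campus II: (720/2600)²·4.6²/157 = 0.0103356
  stratum Campus III: (320/2600)²·5.6²/14 = 0.0339314
  stratum Campus IV: (420/2600)²·3.2²/47 = 0.00568531
V_st = 0.0858879
V_srs = s²/n = 63.69/374 = 0.170294
Relative efficiency = V_srs / V_st = 0.170294/0.0858879 = 1.9827

RE ≈ 1.983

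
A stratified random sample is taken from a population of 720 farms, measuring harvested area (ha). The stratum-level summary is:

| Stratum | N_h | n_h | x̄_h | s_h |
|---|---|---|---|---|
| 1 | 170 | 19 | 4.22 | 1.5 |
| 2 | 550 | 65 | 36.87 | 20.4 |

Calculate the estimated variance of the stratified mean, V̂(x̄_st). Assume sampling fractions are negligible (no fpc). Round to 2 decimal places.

V̂(x̄_st) = Σ W_h² s_h²/n_h, with W_h = N_h/N and N = 720:
  stratum 1: (170/720)²·1.5²/19 = 0.00660179
  stratum 2: (550/720)²·20.4²/65 = 3.736
V̂(x̄_st) = 3.74261

V̂(x̄_st) ≈ 3.74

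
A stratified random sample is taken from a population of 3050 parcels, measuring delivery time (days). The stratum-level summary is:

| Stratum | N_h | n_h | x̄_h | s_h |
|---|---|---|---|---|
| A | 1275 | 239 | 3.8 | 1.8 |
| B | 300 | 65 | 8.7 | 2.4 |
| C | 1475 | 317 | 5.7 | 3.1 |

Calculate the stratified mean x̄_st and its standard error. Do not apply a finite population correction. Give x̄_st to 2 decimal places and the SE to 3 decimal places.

x̄_st = Σ W_h x̄_h = (1275·3.8 + 300·8.7 + 1475·5.7)/3050 = 5.20082
V̂(x̄_st) = Σ W_h² s_h²/n_h, with W_h = N_h/N and N = 3050:
  stratum A: (1275/3050)²·1.8²/239 = 0.00236901
  stratum B: (300/3050)²·2.4²/65 = 0.000857338
  stratum C: (1475/3050)²·3.1²/317 = 0.00709004
V̂(x̄_st) = 0.0103164
SE(x̄_st) = √0.0103164 = 0.10157

x̄_st ≈ 5.20, SE ≈ 0.102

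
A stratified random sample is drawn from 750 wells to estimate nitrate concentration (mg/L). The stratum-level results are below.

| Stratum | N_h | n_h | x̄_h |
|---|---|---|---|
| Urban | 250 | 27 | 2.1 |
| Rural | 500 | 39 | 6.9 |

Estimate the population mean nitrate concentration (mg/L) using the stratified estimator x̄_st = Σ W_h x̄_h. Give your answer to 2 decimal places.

x̄_st ≈ 5.30

N = Σ N_h = 750. Stratum weights W_h = N_h/N.
x̄_st = (250·2.1 + 500·6.9) / 750 = 5.3000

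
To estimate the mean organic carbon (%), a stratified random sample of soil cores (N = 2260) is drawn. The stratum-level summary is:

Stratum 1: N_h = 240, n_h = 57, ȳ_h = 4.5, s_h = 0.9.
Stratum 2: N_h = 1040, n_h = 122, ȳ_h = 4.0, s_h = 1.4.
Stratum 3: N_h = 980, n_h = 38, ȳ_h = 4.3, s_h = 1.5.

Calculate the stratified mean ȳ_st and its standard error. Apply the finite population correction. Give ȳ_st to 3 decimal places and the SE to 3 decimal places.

ȳ_st = Σ W_h ȳ_h = (240·4.5 + 1040·4.0 + 980·4.3)/2260 = 4.18319
V̂(ȳ_st) = Σ W_h² (1 − n_h/N_h) s_h²/n_h, with W_h = N_h/N and N = 2260:
  stratum 1: (240/2260)²·(1 − 57/240)·0.9²/57 = 0.000122196
  stratum 2: (1040/2260)²·(1 − 122/1040)·1.4²/122 = 0.003003
  stratum 3: (980/2260)²·(1 − 38/980)·1.5²/38 = 0.0107019
V̂(ȳ_st) = 0.013827
SE(ȳ_st) = √0.013827 = 0.117588

ȳ_st ≈ 4.183, SE ≈ 0.118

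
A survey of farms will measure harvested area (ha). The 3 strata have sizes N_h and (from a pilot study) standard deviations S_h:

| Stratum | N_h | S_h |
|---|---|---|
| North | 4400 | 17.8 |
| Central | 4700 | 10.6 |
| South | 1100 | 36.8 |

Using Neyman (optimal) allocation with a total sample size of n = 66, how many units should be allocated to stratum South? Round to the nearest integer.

Neyman allocation: n_h = n · N_h S_h / Σ N_i S_i, with n = 66.
  stratum North: N_h·S_h = 4400·17.8 = 78320.00
  stratum Central: N_h·S_h = 4700·10.6 = 49820.00
  stratum South: N_h·S_h = 1100·36.8 = 40480.00
Σ N_h S_h = 168620.00
n for stratum South = 66·40480.00/168620.00 = 15.844 → 16

16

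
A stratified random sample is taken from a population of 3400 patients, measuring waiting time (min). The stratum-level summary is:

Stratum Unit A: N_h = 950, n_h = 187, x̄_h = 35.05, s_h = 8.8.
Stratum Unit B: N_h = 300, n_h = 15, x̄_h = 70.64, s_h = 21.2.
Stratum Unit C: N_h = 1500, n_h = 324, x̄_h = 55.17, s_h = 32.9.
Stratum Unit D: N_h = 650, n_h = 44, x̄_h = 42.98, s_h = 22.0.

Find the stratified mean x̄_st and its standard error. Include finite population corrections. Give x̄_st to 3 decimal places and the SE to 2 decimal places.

x̄_st ≈ 48.583, SE ≈ 1.06

x̄_st = Σ W_h x̄_h = (950·35.05 + 300·70.64 + 1500·55.17 + 650·42.98)/3400 = 48.58279
V̂(x̄_st) = Σ W_h² (1 − n_h/N_h) s_h²/n_h, with W_h = N_h/N and N = 3400:
  stratum Unit A: (950/3400)²·(1 − 187/950)·8.8²/187 = 0.0259665
  stratum Unit B: (300/3400)²·(1 − 15/300)·21.2²/15 = 0.22161
  stratum Unit C: (1500/3400)²·(1 − 324/1500)·32.9²/324 = 0.509786
  stratum Unit D: (650/3400)²·(1 − 44/650)·22.0²/44 = 0.374818
V̂(x̄_st) = 1.13218
SE(x̄_st) = √1.13218 = 1.06404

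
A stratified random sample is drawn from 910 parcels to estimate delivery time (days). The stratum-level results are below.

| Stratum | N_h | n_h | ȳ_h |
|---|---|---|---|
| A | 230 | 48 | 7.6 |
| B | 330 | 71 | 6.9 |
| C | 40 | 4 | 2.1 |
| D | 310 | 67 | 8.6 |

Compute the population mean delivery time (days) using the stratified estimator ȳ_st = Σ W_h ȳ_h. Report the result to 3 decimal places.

N = Σ N_h = 910. Stratum weights W_h = N_h/N.
ȳ_st = (230·7.6 + 330·6.9 + 40·2.1 + 310·8.6) / 910 = 7.44505

ȳ_st ≈ 7.445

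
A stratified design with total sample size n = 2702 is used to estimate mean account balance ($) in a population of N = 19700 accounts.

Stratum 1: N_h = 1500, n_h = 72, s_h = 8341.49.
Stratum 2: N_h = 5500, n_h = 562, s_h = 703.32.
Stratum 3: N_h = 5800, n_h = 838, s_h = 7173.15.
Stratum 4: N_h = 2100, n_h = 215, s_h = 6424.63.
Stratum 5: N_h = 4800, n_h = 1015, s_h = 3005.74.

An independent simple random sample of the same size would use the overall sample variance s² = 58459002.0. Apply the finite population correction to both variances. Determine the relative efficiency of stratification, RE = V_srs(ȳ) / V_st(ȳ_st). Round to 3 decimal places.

V̂(ȳ_st) = Σ W_h² (1 − n_h/N_h) s_h²/n_h, with W_h = N_h/N and N = 19700:
  stratum 1: (1500/19700)²·(1 − 72/1500)·8341.49²/72 = 5333.86
  stratum 2: (5500/19700)²·(1 − 562/5500)·703.32²/562 = 61.5958
  stratum 3: (5800/19700)²·(1 − 838/5800)·7173.15²/838 = 4553.32
  stratum 4: (2100/19700)²·(1 − 215/2100)·6424.63²/215 = 1958.2
  stratum 5: (4800/19700)²·(1 − 1015/4800)·3005.74²/1015 = 416.688
V_st = 12323.7
V_srs = (1 − 2702/19700)·58459002.0/2702 = 18668
Relative efficiency = V_srs / V_st = 18668/12323.7 = 1.5148

RE ≈ 1.515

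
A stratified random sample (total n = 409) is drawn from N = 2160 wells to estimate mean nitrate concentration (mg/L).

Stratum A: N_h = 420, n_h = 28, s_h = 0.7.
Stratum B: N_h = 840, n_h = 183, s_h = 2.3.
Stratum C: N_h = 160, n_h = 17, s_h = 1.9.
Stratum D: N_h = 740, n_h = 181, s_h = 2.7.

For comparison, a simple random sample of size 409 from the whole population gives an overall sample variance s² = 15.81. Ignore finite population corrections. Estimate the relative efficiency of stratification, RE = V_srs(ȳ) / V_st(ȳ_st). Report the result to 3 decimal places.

RE ≈ 3.538

V̂(ȳ_st) = Σ W_h² s_h²/n_h, with W_h = N_h/N and N = 2160:
  stratum A: (420/2160)²·0.7²/28 = 0.000661651
  stratum B: (840/2160)²·2.3²/183 = 0.00437175
  stratum C: (160/2160)²·1.9²/17 = 0.00116517
  stratum D: (740/2160)²·2.7²/181 = 0.00472721
V_st = 0.0109258
V_srs = s²/n = 15.81/409 = 0.0386553
Relative efficiency = V_srs / V_st = 0.0386553/0.0109258 = 3.5380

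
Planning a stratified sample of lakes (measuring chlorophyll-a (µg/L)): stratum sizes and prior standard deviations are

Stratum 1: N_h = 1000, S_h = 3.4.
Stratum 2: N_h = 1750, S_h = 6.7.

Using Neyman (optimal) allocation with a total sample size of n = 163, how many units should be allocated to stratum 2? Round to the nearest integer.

Neyman allocation: n_h = n · N_h S_h / Σ N_i S_i, with n = 163.
  stratum 1: N_h·S_h = 1000·3.4 = 3400.00
  stratum 2: N_h·S_h = 1750·6.7 = 11725.00
Σ N_h S_h = 15125.00
n for stratum 2 = 163·11725.00/15125.00 = 126.359 → 126

126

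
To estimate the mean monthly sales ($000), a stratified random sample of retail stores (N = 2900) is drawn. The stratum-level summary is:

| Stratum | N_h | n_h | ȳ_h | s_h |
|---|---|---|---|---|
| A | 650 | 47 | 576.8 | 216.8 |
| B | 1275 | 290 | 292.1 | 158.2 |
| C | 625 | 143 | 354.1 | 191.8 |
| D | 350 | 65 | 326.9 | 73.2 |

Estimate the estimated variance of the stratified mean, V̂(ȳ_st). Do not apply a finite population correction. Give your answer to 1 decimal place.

V̂(ȳ_st) ≈ 80.1

V̂(ȳ_st) = Σ W_h² s_h²/n_h, with W_h = N_h/N and N = 2900:
  stratum A: (650/2900)²·216.8²/47 = 50.2402
  stratum B: (1275/2900)²·158.2²/290 = 16.6817
  stratum C: (625/2900)²·191.8²/143 = 11.9488
  stratum D: (350/2900)²·73.2²/65 = 1.20074
V̂(ȳ_st) = 80.0714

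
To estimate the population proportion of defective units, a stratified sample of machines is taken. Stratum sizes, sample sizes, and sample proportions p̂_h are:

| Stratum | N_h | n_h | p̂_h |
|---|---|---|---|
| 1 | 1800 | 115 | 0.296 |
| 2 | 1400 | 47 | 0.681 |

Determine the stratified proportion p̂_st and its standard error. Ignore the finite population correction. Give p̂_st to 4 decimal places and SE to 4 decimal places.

N = 3200; stratum weights W_h = N_h/N.
p̂_st = Σ W_h p̂_h = (1800·0.296 + 1400·0.681)/3200 = 0.46444
V̂(p̂_st) = Σ W_h² p̂_h(1−p̂_h)/(n_h−1):
  stratum 1: (1800/3200)²·0.296·0.704/114 = 0.000578368
  stratum 2: (1400/3200)²·0.681·0.319/46 = 0.000903933
V̂(p̂_st) = 0.0014823; SE = √V̂ = 0.0385007

p̂_st ≈ 0.4644, SE ≈ 0.0385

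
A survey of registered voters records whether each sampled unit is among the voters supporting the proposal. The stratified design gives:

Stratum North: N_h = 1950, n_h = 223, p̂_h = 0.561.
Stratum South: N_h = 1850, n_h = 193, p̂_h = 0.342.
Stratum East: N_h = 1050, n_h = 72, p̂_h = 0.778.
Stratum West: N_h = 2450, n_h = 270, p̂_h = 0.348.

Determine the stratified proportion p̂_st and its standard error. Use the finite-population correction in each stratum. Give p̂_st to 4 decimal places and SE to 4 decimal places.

p̂_st ≈ 0.4652, SE ≈ 0.0164

N = 7300; stratum weights W_h = N_h/N.
p̂_st = Σ W_h p̂_h = (1950·0.561 + 1850·0.342 + 1050·0.778 + 2450·0.348)/7300 = 0.46523
V̂(p̂_st) = Σ W_h² (1 − n_h/N_h) p̂_h(1−p̂_h)/(n_h−1):
  stratum North: (1950/7300)²·(1 − 223/1950)·0.561·0.439/222 = 7.01061e-05
  stratum South: (1850/7300)²·(1 − 193/1850)·0.342·0.658/192 = 6.74216e-05
  stratum East: (1050/7300)²·(1 − 72/1050)·0.778·0.222/71 = 4.68767e-05
  stratum West: (2450/7300)²·(1 − 270/2450)·0.348·0.652/269 = 8.45379e-05
V̂(p̂_st) = 0.000268942; SE = √V̂ = 0.0163995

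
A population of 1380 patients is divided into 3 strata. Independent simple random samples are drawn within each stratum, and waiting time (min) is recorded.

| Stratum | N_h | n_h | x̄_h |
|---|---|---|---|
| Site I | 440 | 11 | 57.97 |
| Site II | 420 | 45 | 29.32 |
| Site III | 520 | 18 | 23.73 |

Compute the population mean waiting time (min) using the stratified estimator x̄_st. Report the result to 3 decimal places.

N = Σ N_h = 1380. Stratum weights W_h = N_h/N.
x̄_st = (440·57.97 + 420·29.32 + 520·23.73) / 1380 = 36.34841

x̄_st ≈ 36.348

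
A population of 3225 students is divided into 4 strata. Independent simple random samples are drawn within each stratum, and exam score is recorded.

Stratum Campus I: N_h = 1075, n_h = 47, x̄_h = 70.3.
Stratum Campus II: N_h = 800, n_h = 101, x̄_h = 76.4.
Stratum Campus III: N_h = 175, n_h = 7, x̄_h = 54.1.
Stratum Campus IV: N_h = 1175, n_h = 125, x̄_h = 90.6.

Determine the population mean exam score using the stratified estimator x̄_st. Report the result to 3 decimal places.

N = Σ N_h = 3225. Stratum weights W_h = N_h/N.
x̄_st = (1075·70.3 + 800·76.4 + 175·54.1 + 1175·90.6) / 3225 = 78.33023

x̄_st ≈ 78.330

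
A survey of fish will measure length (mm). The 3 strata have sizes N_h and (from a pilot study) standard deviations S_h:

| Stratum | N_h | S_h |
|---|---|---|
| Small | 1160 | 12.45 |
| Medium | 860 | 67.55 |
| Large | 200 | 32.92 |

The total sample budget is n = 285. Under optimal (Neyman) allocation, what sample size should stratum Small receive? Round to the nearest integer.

Neyman allocation: n_h = n · N_h S_h / Σ N_i S_i, with n = 285.
  stratum Small: N_h·S_h = 1160·12.45 = 14442.00
  stratum Medium: N_h·S_h = 860·67.55 = 58093.00
  stratum Large: N_h·S_h = 200·32.92 = 6584.00
Σ N_h S_h = 79119.00
n for stratum Small = 285·14442.00/79119.00 = 52.023 → 52

52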